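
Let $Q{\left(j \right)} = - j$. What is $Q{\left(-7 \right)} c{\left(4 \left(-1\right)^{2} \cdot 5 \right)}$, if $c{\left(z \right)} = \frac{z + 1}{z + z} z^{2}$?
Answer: $1470$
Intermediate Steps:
$c{\left(z \right)} = \frac{z \left(1 + z\right)}{2}$ ($c{\left(z \right)} = \frac{1 + z}{2 z} z^{2} = \frac{z \left(1 + z\right)}{2}$)
$Q{\left(-7 \right)} c{\left(4 \left(-1\right)^{2} \cdot 5 \right)} = \left(-1\right) \left(-7\right) \frac{4 \left(-1\right)^{2} \cdot 5 \left(1 + 4 \left(-1\right)^{2} \cdot 5\right)}{2} = 7 \frac{4 \cdot 1 \cdot 5 \left(1 + 4 \cdot 1 \cdot 5\right)}{2} = 7 \frac{4 \cdot 5 \left(1 + 4 \cdot 5\right)}{2} = 7 \cdot \frac{1}{2} \cdot 20 \left(1 + 20\right) = 7 \cdot \frac{1}{2} \cdot 20 \cdot 21 = 7 \cdot 210 = 1470$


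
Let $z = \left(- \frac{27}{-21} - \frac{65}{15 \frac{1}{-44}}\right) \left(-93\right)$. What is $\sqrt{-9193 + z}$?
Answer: $\frac{8 i \sqrt{20706}}{7} \approx 164.45 i$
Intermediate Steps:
$z = - \frac{124961}{7}$ ($z = \left(\left(-27\right) \left(- \frac{1}{21}\right) - \frac{65}{15 \left(- \frac{1}{44}\right)}\right) \left(-93\right) = \left(\frac{9}{7} - \frac{65}{- \frac{15}{44}}\right) \left(-93\right) = \left(\frac{9}{7} - - \frac{572}{3}\right) \left(-93\right) = \left(\frac{9}{7} + \frac{572}{3}\right) \left(-93\right) = \frac{4031}{21} \left(-93\right) = - \frac{124961}{7} \approx -17852.0$)
$\sqrt{-9193 + z} = \sqrt{-9193 - \frac{124961}{7}} = \sqrt{- \frac{189312}{7}} = \frac{8 i \sqrt{20706}}{7}$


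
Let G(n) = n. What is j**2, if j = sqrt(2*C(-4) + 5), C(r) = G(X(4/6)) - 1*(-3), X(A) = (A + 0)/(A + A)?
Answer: 12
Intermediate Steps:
X(A) = 1/2 (X(A) = A/((2*A)) = A*(1/(2*A)) = 1/2)
C(r) = 7/2 (C(r) = 1/2 - 1*(-3) = 1/2 + 3 = 7/2)
j = 2*sqrt(3) (j = sqrt(2*(7/2) + 5) = sqrt(7 + 5) = sqrt(12) = 2*sqrt(3) ≈ 3.4641)
j**2 = (2*sqrt(3))**2 = 12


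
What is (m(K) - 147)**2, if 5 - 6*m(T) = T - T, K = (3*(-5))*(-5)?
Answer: 769129/36 ≈ 21365.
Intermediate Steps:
K = 75 (K = -15*(-5) = 75)
m(T) = 5/6 (m(T) = 5/6 - (T - T)/6 = 5/6 - 1/6*0 = 5/6 + 0 = 5/6)
(m(K) - 147)**2 = (5/6 - 147)**2 = (-877/6)**2 = 769129/36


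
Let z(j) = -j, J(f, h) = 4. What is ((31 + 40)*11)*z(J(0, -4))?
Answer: -3124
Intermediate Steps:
((31 + 40)*11)*z(J(0, -4)) = ((31 + 40)*11)*(-1*4) = (71*11)*(-4) = 781*(-4) = -3124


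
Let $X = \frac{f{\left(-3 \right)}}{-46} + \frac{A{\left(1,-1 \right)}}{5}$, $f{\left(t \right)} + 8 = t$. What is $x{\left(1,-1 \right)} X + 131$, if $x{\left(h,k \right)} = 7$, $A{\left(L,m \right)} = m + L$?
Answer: $\frac{6103}{46} \approx 132.67$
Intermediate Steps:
$A{\left(L,m \right)} = L + m$
$f{\left(t \right)} = -8 + t$
$X = \frac{11}{46}$ ($X = \frac{-8 - 3}{-46} + \frac{1 - 1}{5} = \left(-11\right) \left(- \frac{1}{46}\right) + 0 \cdot \frac{1}{5} = \frac{11}{46} + 0 = \frac{11}{46} \approx 0.23913$)
$x{\left(1,-1 \right)} X + 131 = 7 \cdot \frac{11}{46} + 131 = \frac{77}{46} + 131 = \frac{6103}{46}$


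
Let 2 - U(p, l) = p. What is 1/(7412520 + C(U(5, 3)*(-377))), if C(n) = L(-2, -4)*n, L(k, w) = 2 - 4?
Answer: 1/7410258 ≈ 1.3495e-7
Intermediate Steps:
U(p, l) = 2 - p
L(k, w) = -2
C(n) = -2*n
1/(7412520 + C(U(5, 3)*(-377))) = 1/(7412520 - 2*(2 - 1*5)*(-377)) = 1/(7412520 - 2*(2 - 5)*(-377)) = 1/(7412520 - (-6)*(-377)) = 1/(7412520 - 2*1131) = 1/(7412520 - 2262) = 1/7410258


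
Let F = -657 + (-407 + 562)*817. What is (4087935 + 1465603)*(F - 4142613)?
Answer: -22306535104630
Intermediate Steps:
F = 125978 (F = -657 + 155*817 = -657 + 126635 = 125978)
(4087935 + 1465603)*(F - 4142613) = (4087935 + 1465603)*(125978 - 4142613) = 5553538*(-4016635) = -22306535104630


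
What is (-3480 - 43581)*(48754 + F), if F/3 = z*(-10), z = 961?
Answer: -937643364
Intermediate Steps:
F = -28830 (F = 3*(961*(-10)) = 3*(-9610) = -28830)
(-3480 - 43581)*(48754 + F) = (-3480 - 43581)*(48754 - 28830) = -47061*19924 = -937643364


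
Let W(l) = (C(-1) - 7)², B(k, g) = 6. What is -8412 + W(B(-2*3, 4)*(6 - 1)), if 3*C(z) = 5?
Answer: -75452/9 ≈ -8383.6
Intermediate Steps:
C(z) = 5/3 (C(z) = (⅓)*5 = 5/3)
W(l) = 256/9 (W(l) = (5/3 - 7)² = (-16/3)² = 256/9)
-8412 + W(B(-2*3, 4)*(6 - 1)) = -8412 + 256/9 = -75452/9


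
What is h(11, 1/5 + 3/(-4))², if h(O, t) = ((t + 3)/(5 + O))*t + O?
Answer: 4880559321/40960000 ≈ 119.15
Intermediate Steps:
h(O, t) = O + t*(3 + t)/(5 + O) (h(O, t) = ((3 + t)/(5 + O))*t + O = t*(3 + t)/(5 + O) + O = O + t*(3 + t)/(5 + O))
h(11, 1/5 + 3/(-4))² = ((11² + (1/5 + 3/(-4))² + 3*(1/5 + 3/(-4)) + 5*11)/(5 + 11))² = ((121 + (1*(⅕) + 3*(-¼))² + 3*(1*(⅕) + 3*(-¼)) + 55)/16)² = ((121 + (⅕ - ¾)² + 3*(⅕ - ¾) + 55)/16)² = ((121 + (-11/20)² + 3*(-11/20) + 55)/16)² = ((121 + 121/400 - 33/20 + 55)/16)² = ((1/16)*(69861/400))² = (69861/6400)² = 4880559321/40960000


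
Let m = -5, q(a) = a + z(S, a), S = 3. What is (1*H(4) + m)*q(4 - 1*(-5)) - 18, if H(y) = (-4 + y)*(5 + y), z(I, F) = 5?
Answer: -88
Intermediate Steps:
q(a) = 5 + a (q(a) = a + 5 = 5 + a)
(1*H(4) + m)*q(4 - 1*(-5)) - 18 = (1*(-20 + 4 + 4²) - 5)*(5 + (4 - 1*(-5))) - 18 = (1*(-20 + 4 + 16) - 5)*(5 + (4 + 5)) - 18 = (1*0 - 5)*(5 + 9) - 18 = (0 - 5)*14 - 18 = -5*14 - 18 = -70 - 18 = -88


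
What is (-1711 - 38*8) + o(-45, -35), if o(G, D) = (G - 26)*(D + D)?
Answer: 2955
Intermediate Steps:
o(G, D) = 2*D*(-26 + G) (o(G, D) = (-26 + G)*(2*D) = 2*D*(-26 + G))
(-1711 - 38*8) + o(-45, -35) = (-1711 - 38*8) + 2*(-35)*(-26 - 45) = (-1711 - 304) + 2*(-35)*(-71) = -2015 + 4970 = 2955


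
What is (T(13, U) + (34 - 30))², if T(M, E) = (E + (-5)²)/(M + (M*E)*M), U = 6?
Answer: 17131321/1054729 ≈ 16.242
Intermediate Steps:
T(M, E) = (25 + E)/(M + E*M²) (T(M, E) = (E + 25)/(M + (E*M)*M) = (25 + E)/(M + E*M²))
(T(13, U) + (34 - 30))² = ((25 + 6)/(13*(1 + 6*13)) + (34 - 30))² = ((1/13)*31/(1 + 78) + 4)² = ((1/13)*31/79 + 4)² = ((1/13)*(1/79)*31 + 4)² = (31/1027 + 4)² = (4139/1027)² = 17131321/1054729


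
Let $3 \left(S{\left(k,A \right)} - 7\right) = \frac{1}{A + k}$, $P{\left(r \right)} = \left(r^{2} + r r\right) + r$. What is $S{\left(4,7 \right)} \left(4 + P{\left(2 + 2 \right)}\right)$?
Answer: $\frac{9280}{33} \approx 281.21$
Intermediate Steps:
$P{\left(r \right)} = r + 2 r^{2}$ ($P{\left(r \right)} = \left(r^{2} + r^{2}\right) + r = 2 r^{2} + r = r + 2 r^{2}$)
$S{\left(k,A \right)} = 7 + \frac{1}{3 \left(A + k\right)}$
$S{\left(4,7 \right)} \left(4 + P{\left(2 + 2 \right)}\right) = \frac{\frac{1}{3} + 7 \cdot 7 + 7 \cdot 4}{7 + 4} \left(4 + \left(2 + 2\right) \left(1 + 2 \left(2 + 2\right)\right)\right) = \frac{\frac{1}{3} + 49 + 28}{11} \left(4 + 4 \left(1 + 2 \cdot 4\right)\right) = \frac{1}{11} \cdot \frac{232}{3} \left(4 + 4 \left(1 + 8\right)\right) = \frac{232 \left(4 + 4 \cdot 9\right)}{33} = \frac{232 \left(4 + 36\right)}{33} = \frac{232}{33} \cdot 40 = \frac{9280}{33}$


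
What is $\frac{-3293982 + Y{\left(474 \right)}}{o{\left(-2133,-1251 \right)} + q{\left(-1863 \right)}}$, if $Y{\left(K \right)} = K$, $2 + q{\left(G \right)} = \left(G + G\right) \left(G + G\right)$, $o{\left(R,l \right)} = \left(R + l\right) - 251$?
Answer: $- \frac{3293508}{13879439} \approx -0.23729$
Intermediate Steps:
$o{\left(R,l \right)} = -251 + R + l$
$q{\left(G \right)} = -2 + 4 G^{2}$ ($q{\left(G \right)} = -2 + \left(G + G\right) \left(G + G\right) = -2 + 2 G 2 G = -2 + 4 G^{2}$)
$\frac{-3293982 + Y{\left(474 \right)}}{o{\left(-2133,-1251 \right)} + q{\left(-1863 \right)}} = \frac{-3293982 + 474}{\left(-251 - 2133 - 1251\right) - \left(2 - 4 \left(-1863\right)^{2}\right)} = - \frac{3293508}{-3635 + \left(-2 + 4 \cdot 3470769\right)} = - \frac{3293508}{-3635 + \left(-2 + 13883076\right)} = - \frac{3293508}{-3635 + 13883074} = - \frac{3293508}{13879439}$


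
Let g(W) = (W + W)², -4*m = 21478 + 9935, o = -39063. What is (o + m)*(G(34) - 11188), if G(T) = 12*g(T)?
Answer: -2078389875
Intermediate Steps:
m = -31413/4 (m = -(21478 + 9935)/4 = -¼*31413 = -31413/4 ≈ -7853.3)
g(W) = 4*W² (g(W) = (2*W)² = 4*W²)
G(T) = 48*T² (G(T) = 12*(4*T²) = 48*T²)
(o + m)*(G(34) - 11188) = (-39063 - 31413/4)*(48*34² - 11188) = -187665*(48*1156 - 11188)/4 = -187665*(55488 - 11188)/4 = -187665/4*44300 = -2078389875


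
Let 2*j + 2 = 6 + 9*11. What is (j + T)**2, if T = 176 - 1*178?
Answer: 9801/4 ≈ 2450.3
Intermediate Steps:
j = 103/2 (j = -1 + (6 + 9*11)/2 = -1 + (6 + 99)/2 = -1 + (1/2)*105 = -1 + 105/2 = 103/2 ≈ 51.500)
T = -2 (T = 176 - 178 = -2)
(j + T)**2 = (103/2 - 2)**2 = (99/2)**2 = 9801/4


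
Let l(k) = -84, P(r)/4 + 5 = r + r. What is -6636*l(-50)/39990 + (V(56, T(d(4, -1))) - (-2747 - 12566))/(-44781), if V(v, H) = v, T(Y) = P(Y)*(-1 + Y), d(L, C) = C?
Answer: 1352633213/99488455 ≈ 13.596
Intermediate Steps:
P(r) = -20 + 8*r (P(r) = -20 + 4*(r + r) = -20 + 4*(2*r) = -20 + 8*r)
T(Y) = (-1 + Y)*(-20 + 8*Y) (T(Y) = (-20 + 8*Y)*(-1 + Y) = (-1 + Y)*(-20 + 8*Y))
-6636*l(-50)/39990 + (V(56, T(d(4, -1))) - (-2747 - 12566))/(-44781) = -6636/(39990/(-84)) + (56 - (-2747 - 12566))/(-44781) = -6636/(39990*(-1/84)) + (56 - 1*(-15313))*(-1/44781) = -6636/(-6665/14) + (56 + 15313)*(-1/44781) = -6636*(-14/6665) + 15369*(-1/44781) = 92904/6665 - 5123/14927 = 1352633213/99488455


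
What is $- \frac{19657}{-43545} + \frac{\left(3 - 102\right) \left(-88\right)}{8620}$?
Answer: $\frac{27440369}{18767895} \approx 1.4621$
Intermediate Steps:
$- \frac{19657}{-43545} + \frac{\left(3 - 102\right) \left(-88\right)}{8620} = \left(-19657\right) \left(- \frac{1}{43545}\right) + \left(-99\right) \left(-88\right) \frac{1}{8620} = \frac{19657}{43545} + 8712 \cdot \frac{1}{8620} = \frac{19657}{43545} + \frac{2178}{2155} = \frac{27440369}{18767895}$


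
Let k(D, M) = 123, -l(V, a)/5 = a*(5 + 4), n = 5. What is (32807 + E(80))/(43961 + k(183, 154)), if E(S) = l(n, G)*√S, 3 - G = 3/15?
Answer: 32807/44084 - 126*√5/11021 ≈ 0.71863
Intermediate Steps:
G = 14/5 (G = 3 - 3/15 = 3 - 1*⅕ = 3 - ⅕ = 14/5 ≈ 2.8000)
l(V, a) = -45*a (l(V, a) = -5*a*(5 + 4) = -5*a*9 = -45*a)
E(S) = -126*√S (E(S) = (-45*14/5)*√S = -126*√S)
(32807 + E(80))/(43961 + k(183, 154)) = (32807 - 504*√5)/(43961 + 123) = (32807 - 504*√5)/44084 = (32807 - 504*√5)*(1/44084) = 32807/44084 - 126*√5/11021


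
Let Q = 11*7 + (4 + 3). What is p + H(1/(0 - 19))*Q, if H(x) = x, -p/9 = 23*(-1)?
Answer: 3849/19 ≈ 202.58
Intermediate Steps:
p = 207 (p = -207*(-1) = -9*(-23) = 207)
Q = 84 (Q = 77 + 7 = 84)
p + H(1/(0 - 19))*Q = 207 + 84/(0 - 19) = 207 + 84/(-19) = 207 - 1/19*84 = 207 - 84/19 = 3849/19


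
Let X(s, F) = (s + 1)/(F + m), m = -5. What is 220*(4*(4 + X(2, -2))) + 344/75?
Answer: 1652408/525 ≈ 3147.4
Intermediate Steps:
X(s, F) = (1 + s)/(-5 + F) (X(s, F) = (s + 1)/(F - 5) = (1 + s)/(-5 + F))
220*(4*(4 + X(2, -2))) + 344/75 = 220*(4*(4 + (1 + 2)/(-5 - 2))) + 344/75 = 220*(4*(4 + 3/(-7))) + 344*(1/75) = 220*(4*(4 - ⅐*3)) + 344/75 = 220*(4*(4 - 3/7)) + 344/75 = 220*(4*(25/7)) + 344/75 = 220*(100/7) + 344/75 = 22000/7 + 344/75 = 1652408/525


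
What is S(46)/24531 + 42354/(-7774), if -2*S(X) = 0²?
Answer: -1629/299 ≈ -5.4482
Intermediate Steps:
S(X) = 0 (S(X) = -½*0² = -½*0 = 0)
S(46)/24531 + 42354/(-7774) = 0/24531 + 42354/(-7774) = 0*(1/24531) + 42354*(-1/7774) = 0 - 1629/299 = -1629/299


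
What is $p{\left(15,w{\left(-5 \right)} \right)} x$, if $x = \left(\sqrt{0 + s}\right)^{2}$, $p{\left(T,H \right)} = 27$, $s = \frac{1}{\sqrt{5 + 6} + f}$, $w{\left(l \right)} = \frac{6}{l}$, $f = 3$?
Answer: $- \frac{81}{2} + \frac{27 \sqrt{11}}{2} \approx 4.2744$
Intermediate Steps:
$s = \frac{1}{3 + \sqrt{11}}$ ($s = \frac{1}{\sqrt{5 + 6} + 3} = \frac{1}{\sqrt{11} + 3} = \frac{1}{3 + \sqrt{11}} \approx 0.15831$)
$x = - \frac{3}{2} + \frac{\sqrt{11}}{2}$ ($x = \left(\sqrt{0 - \left(\frac{3}{2} - \frac{\sqrt{11}}{2}\right)}\right)^{2} = \left(\sqrt{- \frac{3}{2} + \frac{\sqrt{11}}{2}}\right)^{2} = - \frac{3}{2} + \frac{\sqrt{11}}{2} \approx 0.15831$)
$p{\left(15,w{\left(-5 \right)} \right)} x = 27 \left(- \frac{3}{2} + \frac{\sqrt{11}}{2}\right) = - \frac{81}{2} + \frac{27 \sqrt{11}}{2}$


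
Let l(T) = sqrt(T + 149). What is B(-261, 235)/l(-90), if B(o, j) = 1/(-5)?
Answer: -sqrt(59)/295 ≈ -0.026038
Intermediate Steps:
l(T) = sqrt(149 + T)
B(o, j) = -1/5
B(-261, 235)/l(-90) = -1/(5*sqrt(149 - 90)) = -sqrt(59)/59/5 = -sqrt(59)/295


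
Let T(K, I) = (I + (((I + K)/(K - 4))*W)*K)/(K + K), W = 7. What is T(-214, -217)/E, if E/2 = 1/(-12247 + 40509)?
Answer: 1223998958/11663 ≈ 1.0495e+5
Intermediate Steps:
T(K, I) = (I + 7*K*(I + K)/(-4 + K))/(2*K) (T(K, I) = (I + (((I + K)/(K - 4))*7)*K)/(K + K) = (I + (((I + K)/(-4 + K))*7)*K)/((2*K)) = (I + (((I + K)/(-4 + K))*7)*K)*(1/(2*K)) = (I + (7*(I + K)/(-4 + K))*K)*(1/(2*K)) = (I + 7*K*(I + K)/(-4 + K))*(1/(2*K)) = (I + 7*K*(I + K)/(-4 + K))/(2*K))
E = 1/14131 (E = 2/(-12247 + 40509) = 2/28262 = 2*(1/28262) = 1/14131 ≈ 7.0766e-5)
T(-214, -217)/E = ((1/2)*(-4*(-217) + 7*(-214)**2 + 8*(-217)*(-214))/(-214*(-4 - 214)))/(1/14131) = ((1/2)*(-1/214)*(868 + 7*45796 + 371504)/(-218))*14131 = ((1/2)*(-1/214)*(-1/218)*(868 + 320572 + 371504))*14131 = ((1/2)*(-1/214)*(-1/218)*692944)*14131 = (86618/11663)*14131 = 1223998958/11663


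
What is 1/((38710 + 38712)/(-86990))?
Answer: -43495/38711 ≈ -1.1236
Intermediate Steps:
1/((38710 + 38712)/(-86990)) = 1/(77422*(-1/86990)) = 1/(-38711/43495) = -43495/38711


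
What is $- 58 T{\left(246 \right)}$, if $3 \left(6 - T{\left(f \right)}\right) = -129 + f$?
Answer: $1914$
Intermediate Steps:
$T{\left(f \right)} = 49 - \frac{f}{3}$ ($T{\left(f \right)} = 6 - \frac{-129 + f}{3} = 6 - \left(-43 + \frac{f}{3}\right) = 49 - \frac{f}{3}$)
$- 58 T{\left(246 \right)} = - 58 \left(49 - 82\right) = \left(-58\right) \left(-33\right) = 1914$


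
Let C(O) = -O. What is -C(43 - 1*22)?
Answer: 21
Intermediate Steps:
-C(43 - 1*22) = -(-1)*(43 - 1*22) = -(-1)*(43 - 22) = -(-1)*21 = -1*(-21) = 21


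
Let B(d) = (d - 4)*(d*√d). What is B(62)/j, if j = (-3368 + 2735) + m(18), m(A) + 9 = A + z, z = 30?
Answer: -1798*√62/297 ≈ -47.668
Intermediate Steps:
m(A) = 21 + A (m(A) = -9 + (A + 30) = -9 + (30 + A) = 21 + A)
j = -594 (j = (-3368 + 2735) + (21 + 18) = -633 + 39 = -594)
B(d) = d^(3/2)*(-4 + d) (B(d) = (-4 + d)*d^(3/2) = d^(3/2)*(-4 + d))
B(62)/j = (62^(3/2)*(-4 + 62))/(-594) = ((62*√62)*58)*(-1/594) = (3596*√62)*(-1/594) = -1798*√62/297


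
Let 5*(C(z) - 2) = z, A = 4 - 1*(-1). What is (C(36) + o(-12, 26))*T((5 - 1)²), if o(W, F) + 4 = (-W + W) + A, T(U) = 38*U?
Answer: 31008/5 ≈ 6201.6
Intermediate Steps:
A = 5 (A = 4 + 1 = 5)
C(z) = 2 + z/5
o(W, F) = 1 (o(W, F) = -4 + ((-W + W) + 5) = -4 + (0 + 5) = -4 + 5 = 1)
(C(36) + o(-12, 26))*T((5 - 1)²) = ((2 + (⅕)*36) + 1)*(38*(5 - 1)²) = ((2 + 36/5) + 1)*(38*4²) = (46/5 + 1)*(38*16) = (51/5)*608 = 31008/5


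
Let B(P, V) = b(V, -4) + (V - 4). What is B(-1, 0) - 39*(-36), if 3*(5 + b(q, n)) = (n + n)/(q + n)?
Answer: 4187/3 ≈ 1395.7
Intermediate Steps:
b(q, n) = -5 + 2*n/(3*(n + q)) (b(q, n) = -5 + ((n + n)/(q + n))/3 = -5 + ((2*n)/(n + q))/3 = -5 + (2*n/(n + q))/3 = -5 + 2*n/(3*(n + q)))
B(P, V) = -4 + V + (52/3 - 5*V)/(-4 + V) (B(P, V) = (-5*V - 13/3*(-4))/(-4 + V) + (V - 4) = (-5*V + 52/3)/(-4 + V) + (-4 + V) = (52/3 - 5*V)/(-4 + V) + (-4 + V) = -4 + V + (52/3 - 5*V)/(-4 + V))
B(-1, 0) - 39*(-36) = (100/3 + 0**2 - 13*0)/(-4 + 0) - 39*(-36) = (100/3 + 0 + 0)/(-4) + 1404 = -1/4*100/3 + 1404 = -25/3 + 1404 = 4187/3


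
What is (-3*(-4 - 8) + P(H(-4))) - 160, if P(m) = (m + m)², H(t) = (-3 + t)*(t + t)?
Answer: 12420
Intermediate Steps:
H(t) = 2*t*(-3 + t) (H(t) = (-3 + t)*(2*t) = 2*t*(-3 + t))
P(m) = 4*m² (P(m) = (2*m)² = 4*m²)
(-3*(-4 - 8) + P(H(-4))) - 160 = (-3*(-4 - 8) + 4*(2*(-4)*(-3 - 4))²) - 160 = (-3*(-12) + 4*(2*(-4)*(-7))²) - 160 = (36 + 4*56²) - 160 = (36 + 4*3136) - 160 = (36 + 12544) - 160 = 12580 - 160 = 12420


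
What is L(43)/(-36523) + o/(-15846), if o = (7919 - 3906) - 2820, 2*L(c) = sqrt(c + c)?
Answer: -1193/15846 - sqrt(86)/73046 ≈ -0.075414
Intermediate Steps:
L(c) = sqrt(2)*sqrt(c)/2 (L(c) = sqrt(c + c)/2 = sqrt(2*c)/2 = (sqrt(2)*sqrt(c))/2 = sqrt(2)*sqrt(c)/2)
o = 1193 (o = 4013 - 2820 = 1193)
L(43)/(-36523) + o/(-15846) = (sqrt(2)*sqrt(43)/2)/(-36523) + 1193/(-15846) = (sqrt(86)/2)*(-1/36523) + 1193*(-1/15846) = -sqrt(86)/73046 - 1193/15846 = -1193/15846 - sqrt(86)/73046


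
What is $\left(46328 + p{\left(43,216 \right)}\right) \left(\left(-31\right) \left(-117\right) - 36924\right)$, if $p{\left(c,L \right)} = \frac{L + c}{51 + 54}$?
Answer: $- \frac{7713327743}{5} \approx -1.5427 \cdot 10^{9}$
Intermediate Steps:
$p{\left(c,L \right)} = \frac{L}{105} + \frac{c}{105}$ ($p{\left(c,L \right)} = \frac{L + c}{105} = \left(L + c\right) \frac{1}{105} = \frac{L}{105} + \frac{c}{105}$)
$\left(46328 + p{\left(43,216 \right)}\right) \left(\left(-31\right) \left(-117\right) - 36924\right) = \left(46328 + \left(\frac{1}{105} \cdot 216 + \frac{1}{105} \cdot 43\right)\right) \left(\left(-31\right) \left(-117\right) - 36924\right) = \left(46328 + \left(\frac{72}{35} + \frac{43}{105}\right)\right) \left(3627 - 36924\right) = \left(46328 + \frac{37}{15}\right) \left(-33297\right) = \frac{694957}{15} \left(-33297\right) = - \frac{7713327743}{5}$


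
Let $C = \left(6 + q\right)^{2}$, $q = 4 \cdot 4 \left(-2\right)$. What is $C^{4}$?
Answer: $208827064576$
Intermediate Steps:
$q = -32$ ($q = 16 \left(-2\right) = -32$)
$C = 676$ ($C = \left(6 - 32\right)^{2} = \left(-26\right)^{2} = 676$)
$C^{4} = 676^{4} = 208827064576$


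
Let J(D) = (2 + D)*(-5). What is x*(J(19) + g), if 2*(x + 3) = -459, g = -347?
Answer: 105090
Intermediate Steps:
x = -465/2 (x = -3 + (½)*(-459) = -3 - 459/2 = -465/2 ≈ -232.50)
J(D) = -10 - 5*D
x*(J(19) + g) = -465*((-10 - 5*19) - 347)/2 = -465*((-10 - 95) - 347)/2 = -465*(-105 - 347)/2 = -465/2*(-452) = 105090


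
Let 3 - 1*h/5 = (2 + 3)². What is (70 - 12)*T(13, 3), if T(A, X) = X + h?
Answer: -6206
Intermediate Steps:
h = -110 (h = 15 - 5*(2 + 3)² = 15 - 5*5² = 15 - 5*25 = 15 - 125 = -110)
T(A, X) = -110 + X (T(A, X) = X - 110 = -110 + X)
(70 - 12)*T(13, 3) = (70 - 12)*(-110 + 3) = 58*(-107) = -6206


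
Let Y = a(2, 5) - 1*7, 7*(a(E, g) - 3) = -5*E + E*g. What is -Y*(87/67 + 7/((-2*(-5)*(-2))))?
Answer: 1271/335 ≈ 3.7940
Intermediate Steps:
a(E, g) = 3 - 5*E/7 + E*g/7 (a(E, g) = 3 + (-5*E + E*g)/7 = 3 + (-5*E/7 + E*g/7) = 3 - 5*E/7 + E*g/7)
Y = -4 (Y = (3 - 5/7*2 + (⅐)*2*5) - 1*7 = (3 - 10/7 + 10/7) - 7 = 3 - 7 = -4)
-Y*(87/67 + 7/((-2*(-5)*(-2)))) = -(-4)*(87/67 + 7/((-2*(-5)*(-2)))) = -(-4)*(87*(1/67) + 7/((10*(-2)))) = -(-4)*(87/67 + 7/(-20)) = -(-4)*(87/67 + 7*(-1/20)) = -(-4)*(87/67 - 7/20) = -(-4)*1271/1340 = -1*(-1271/335) = 1271/335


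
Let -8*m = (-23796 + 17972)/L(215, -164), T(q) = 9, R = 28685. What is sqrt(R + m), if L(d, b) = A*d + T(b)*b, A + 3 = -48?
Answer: sqrt(26271074973)/957 ≈ 169.37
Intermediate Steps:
A = -51 (A = -3 - 48 = -51)
L(d, b) = -51*d + 9*b
m = -56/957 (m = -(-23796 + 17972)/(8*(-51*215 + 9*(-164))) = -(-728)/(-10965 - 1476) = -(-728)/(-12441) = -(-728)*(-1)/12441 = -1/8*448/957 = -56/957 ≈ -0.058516)
sqrt(R + m) = sqrt(28685 - 56/957) = sqrt(27451489/957) = sqrt(26271074973)/957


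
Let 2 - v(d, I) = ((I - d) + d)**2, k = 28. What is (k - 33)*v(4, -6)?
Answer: 170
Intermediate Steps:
v(d, I) = 2 - I**2 (v(d, I) = 2 - ((I - d) + d)**2 = 2 - I**2)
(k - 33)*v(4, -6) = (28 - 33)*(2 - 1*(-6)**2) = -5*(2 - 1*36) = -5*(2 - 36) = -5*(-34) = 170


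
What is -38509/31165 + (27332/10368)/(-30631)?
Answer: -3057656262413/2474362378080 ≈ -1.2357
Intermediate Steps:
-38509/31165 + (27332/10368)/(-30631) = -38509*1/31165 + (27332*(1/10368))*(-1/30631) = -38509/31165 + (6833/2592)*(-1/30631) = -38509/31165 - 6833/79395552 = -3057656262413/2474362378080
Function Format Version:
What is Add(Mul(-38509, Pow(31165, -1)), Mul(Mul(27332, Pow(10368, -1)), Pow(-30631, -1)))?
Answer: Rational(-3057656262413, 2474362378080) ≈ -1.2357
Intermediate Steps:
Add(Mul(-38509, Pow(31165, -1)), Mul(Mul(27332, Pow(10368, -1)), Pow(-30631, -1))) = Add(Mul(-38509, Rational(1, 31165)), Mul(Mul(27332, Rational(1, 10368)), Rational(-1, 30631))) = Add(Rational(-38509, 31165), Mul(Rational(6833, 2592), Rational(-1, 30631))) = Add(Rational(-38509, 31165), Rational(-6833, 79395552)) = Rational(-3057656262413, 2474362378080)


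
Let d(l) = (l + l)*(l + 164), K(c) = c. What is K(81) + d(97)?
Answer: 50715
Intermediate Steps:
d(l) = 2*l*(164 + l) (d(l) = (2*l)*(164 + l) = 2*l*(164 + l))
K(81) + d(97) = 81 + 2*97*(164 + 97) = 81 + 2*97*261 = 81 + 50634 = 50715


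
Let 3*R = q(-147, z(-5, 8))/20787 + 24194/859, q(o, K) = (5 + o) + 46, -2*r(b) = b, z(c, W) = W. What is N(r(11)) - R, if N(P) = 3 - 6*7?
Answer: -863998025/17856033 ≈ -48.387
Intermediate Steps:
r(b) = -b/2
q(o, K) = 51 + o
R = 167612738/17856033 (R = ((51 - 147)/20787 + 24194/859)/3 = (-96*1/20787 + 24194*(1/859))/3 = (-32/6929 + 24194/859)/3 = (1/3)*(167612738/5952011) = 167612738/17856033 ≈ 9.3869)
N(P) = -39 (N(P) = 3 - 42 = -39)
N(r(11)) - R = -39 - 1*167612738/17856033 = -39 - 167612738/17856033 = -863998025/17856033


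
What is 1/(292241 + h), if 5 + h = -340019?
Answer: -1/47783 ≈ -2.0928e-5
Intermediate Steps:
h = -340024 (h = -5 - 340019 = -340024)
1/(292241 + h) = 1/(292241 - 340024) = 1/(-47783) = -1/47783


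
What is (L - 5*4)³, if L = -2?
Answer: -10648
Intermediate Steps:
(L - 5*4)³ = (-2 - 5*4)³ = (-2 - 20)³ = (-22)³ = -10648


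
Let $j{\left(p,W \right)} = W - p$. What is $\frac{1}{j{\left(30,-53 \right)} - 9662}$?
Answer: $- \frac{1}{9745} \approx -0.00010262$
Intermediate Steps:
$\frac{1}{j{\left(30,-53 \right)} - 9662} = \frac{1}{\left(-53 - 30\right) - 9662} = \frac{1}{-83 - 9662} = \frac{1}{-9745} = - \frac{1}{9745}$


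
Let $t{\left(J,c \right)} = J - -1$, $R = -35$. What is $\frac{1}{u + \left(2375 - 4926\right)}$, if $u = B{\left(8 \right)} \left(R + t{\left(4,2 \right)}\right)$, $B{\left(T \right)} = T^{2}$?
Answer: $- \frac{1}{4471} \approx -0.00022366$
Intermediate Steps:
$t{\left(J,c \right)} = 1 + J$ ($t{\left(J,c \right)} = J + 1 = 1 + J$)
$u = -1920$ ($u = 8^{2} \left(-35 + \left(1 + 4\right)\right) = 64 \left(-35 + 5\right) = 64 \left(-30\right) = -1920$)
$\frac{1}{u + \left(2375 - 4926\right)} = \frac{1}{-1920 + \left(2375 - 4926\right)} = \frac{1}{-1920 - 2551} = \frac{1}{-4471} = - \frac{1}{4471}$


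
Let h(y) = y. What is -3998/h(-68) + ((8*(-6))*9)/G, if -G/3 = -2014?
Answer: 2010545/34238 ≈ 58.723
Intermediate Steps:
G = 6042 (G = -3*(-2014) = 6042)
-3998/h(-68) + ((8*(-6))*9)/G = -3998/(-68) + ((8*(-6))*9)/6042 = -3998*(-1/68) - 48*9*(1/6042) = 1999/34 - 432*1/6042 = 1999/34 - 72/1007 = 2010545/34238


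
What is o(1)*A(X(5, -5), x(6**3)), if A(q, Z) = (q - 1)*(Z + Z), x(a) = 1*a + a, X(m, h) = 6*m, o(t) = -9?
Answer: -225504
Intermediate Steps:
x(a) = 2*a (x(a) = a + a = 2*a)
A(q, Z) = 2*Z*(-1 + q) (A(q, Z) = (-1 + q)*(2*Z) = 2*Z*(-1 + q))
o(1)*A(X(5, -5), x(6**3)) = -18*2*6**3*(-1 + 6*5) = -18*2*216*(-1 + 30) = -18*432*29 = -9*25056 = -225504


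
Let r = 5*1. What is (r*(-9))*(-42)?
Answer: 1890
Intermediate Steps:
r = 5
(r*(-9))*(-42) = (5*(-9))*(-42) = -45*(-42) = 1890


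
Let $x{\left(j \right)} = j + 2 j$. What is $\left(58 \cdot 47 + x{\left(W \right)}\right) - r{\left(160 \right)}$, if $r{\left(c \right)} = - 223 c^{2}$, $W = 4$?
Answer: $5711538$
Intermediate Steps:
$x{\left(j \right)} = 3 j$
$\left(58 \cdot 47 + x{\left(W \right)}\right) - r{\left(160 \right)} = \left(58 \cdot 47 + 3 \cdot 4\right) - - 223 \cdot 160^{2} = \left(2726 + 12\right) - \left(-223\right) 25600 = 2738 - -5708800 = 2738 + 5708800 = 5711538$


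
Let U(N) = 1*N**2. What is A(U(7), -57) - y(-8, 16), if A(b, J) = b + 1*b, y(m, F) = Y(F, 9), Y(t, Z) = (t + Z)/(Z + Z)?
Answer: 1739/18 ≈ 96.611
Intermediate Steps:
Y(t, Z) = (Z + t)/(2*Z) (Y(t, Z) = (Z + t)/((2*Z)) = (Z + t)*(1/(2*Z)) = (Z + t)/(2*Z))
U(N) = N**2
y(m, F) = 1/2 + F/18 (y(m, F) = (1/2)*(9 + F)/9 = (1/2)*(1/9)*(9 + F) = 1/2 + F/18)
A(b, J) = 2*b (A(b, J) = b + b = 2*b)
A(U(7), -57) - y(-8, 16) = 2*7**2 - (1/2 + (1/18)*16) = 2*49 - (1/2 + 8/9) = 98 - 1*25/18 = 98 - 25/18 = 1739/18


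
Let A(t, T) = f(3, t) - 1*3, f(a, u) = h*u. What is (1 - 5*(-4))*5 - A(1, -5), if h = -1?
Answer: 109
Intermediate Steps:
f(a, u) = -u
A(t, T) = -3 - t (A(t, T) = -t - 1*3 = -t - 3 = -3 - t)
(1 - 5*(-4))*5 - A(1, -5) = (1 - 5*(-4))*5 - (-3 - 1*1) = (1 + 20)*5 - (-3 - 1) = 21*5 - 1*(-4) = 105 + 4 = 109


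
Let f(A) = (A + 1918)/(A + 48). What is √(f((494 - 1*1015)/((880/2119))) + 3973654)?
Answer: 3*√497736375885247295/1061759 ≈ 1993.4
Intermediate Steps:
f(A) = (1918 + A)/(48 + A)
√(f((494 - 1*1015)/((880/2119))) + 3973654) = √((1918 + (494 - 1*1015)/((880/2119)))/(48 + (494 - 1*1015)/((880/2119))) + 3973654) = √((1918 + (494 - 1015)/((880*(1/2119))))/(48 + (494 - 1015)/((880*(1/2119)))) + 3973654) = √((1918 - 521/880/2119)/(48 - 521/880/2119) + 3973654) = √((1918 - 521*2119/880)/(48 - 521*2119/880) + 3973654) = √((1918 - 1103999/880)/(48 - 1103999/880) + 3973654) = √((583841/880)/(-1061759/880) + 3973654) = √(-880/1061759*583841/880 + 3973654) = √(-583841/1061759 + 3973654) = √(4219062313545/1061759) = 3*√497736375885247295/1061759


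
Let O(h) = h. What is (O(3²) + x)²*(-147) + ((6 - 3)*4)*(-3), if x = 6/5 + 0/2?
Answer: -383247/25 ≈ -15330.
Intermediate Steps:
x = 6/5 (x = 6*(⅕) + 0*(½) = 6/5 + 0 = 6/5 ≈ 1.2000)
(O(3²) + x)²*(-147) + ((6 - 3)*4)*(-3) = (3² + 6/5)²*(-147) + ((6 - 3)*4)*(-3) = (9 + 6/5)²*(-147) + (3*4)*(-3) = (51/5)²*(-147) + 12*(-3) = (2601/25)*(-147) - 36 = -382347/25 - 36 = -383247/25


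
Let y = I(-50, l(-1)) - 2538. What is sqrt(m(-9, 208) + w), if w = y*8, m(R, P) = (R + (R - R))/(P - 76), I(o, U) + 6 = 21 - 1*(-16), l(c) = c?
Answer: I*sqrt(9707137)/22 ≈ 141.62*I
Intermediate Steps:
I(o, U) = 31 (I(o, U) = -6 + (21 - 1*(-16)) = -6 + (21 + 16) = -6 + 37 = 31)
y = -2507 (y = 31 - 2538 = -2507)
m(R, P) = R/(-76 + P) (m(R, P) = (R + 0)/(-76 + P) = R/(-76 + P))
w = -20056 (w = -2507*8 = -20056)
sqrt(m(-9, 208) + w) = sqrt(-9/(-76 + 208) - 20056) = sqrt(-9/132 - 20056) = sqrt(-9*1/132 - 20056) = sqrt(-3/44 - 20056) = sqrt(-882467/44) = I*sqrt(9707137)/22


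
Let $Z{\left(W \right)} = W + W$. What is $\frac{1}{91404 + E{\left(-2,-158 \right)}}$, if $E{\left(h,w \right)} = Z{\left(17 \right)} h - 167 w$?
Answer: $\frac{1}{117722} \approx 8.4946 \cdot 10^{-6}$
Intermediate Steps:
$Z{\left(W \right)} = 2 W$
$E{\left(h,w \right)} = - 167 w + 34 h$ ($E{\left(h,w \right)} = 2 \cdot 17 h - 167 w = 34 h - 167 w = - 167 w + 34 h$)
$\frac{1}{91404 + E{\left(-2,-158 \right)}} = \frac{1}{91404 + \left(\left(-167\right) \left(-158\right) + 34 \left(-2\right)\right)} = \frac{1}{91404 + \left(26386 - 68\right)} = \frac{1}{91404 + 26318} = \frac{1}{117722}$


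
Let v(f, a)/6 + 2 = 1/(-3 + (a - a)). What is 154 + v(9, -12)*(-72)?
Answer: 1162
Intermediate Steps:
v(f, a) = -14 (v(f, a) = -12 + 6/(-3 + (a - a)) = -12 + 6/(-3 + 0) = -12 + 6/(-3) = -12 + 6*(-⅓) = -12 - 2 = -14)
154 + v(9, -12)*(-72) = 154 - 14*(-72) = 154 + 1008 = 1162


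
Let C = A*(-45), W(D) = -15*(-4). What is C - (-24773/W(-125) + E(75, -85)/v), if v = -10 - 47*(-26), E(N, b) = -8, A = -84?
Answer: 25408913/6060 ≈ 4192.9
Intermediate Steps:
W(D) = 60
v = 1212 (v = -10 + 1222 = 1212)
C = 3780 (C = -84*(-45) = 3780)
C - (-24773/W(-125) + E(75, -85)/v) = 3780 - (-24773/60 - 8/1212) = 3780 - (-24773*1/60 - 8*1/1212) = 3780 - (-24773/60 - 2/303) = 3780 - 1*(-2502113/6060) = 3780 + 2502113/6060 = 25408913/6060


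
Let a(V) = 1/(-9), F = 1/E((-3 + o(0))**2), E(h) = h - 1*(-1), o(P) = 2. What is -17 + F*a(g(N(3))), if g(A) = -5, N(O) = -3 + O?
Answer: -307/18 ≈ -17.056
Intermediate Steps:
E(h) = 1 + h (E(h) = h + 1 = 1 + h)
F = 1/2 (F = 1/(1 + (-3 + 2)**2) = 1/(1 + (-1)**2) = 1/(1 + 1) = 1/2 ≈ 0.50000)
a(V) = -1/9
-17 + F*a(g(N(3))) = -17 + (1/2)*(-1/9) = -17 - 1/18 = -307/18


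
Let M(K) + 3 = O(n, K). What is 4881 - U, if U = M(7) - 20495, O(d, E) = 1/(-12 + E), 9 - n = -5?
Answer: 126896/5 ≈ 25379.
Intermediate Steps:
n = 14 (n = 9 - 1*(-5) = 9 + 5 = 14)
M(K) = -3 + 1/(-12 + K)
U = -102491/5 (U = (37 - 3*7)/(-12 + 7) - 20495 = (37 - 21)/(-5) - 20495 = -⅕*16 - 20495 = -16/5 - 20495 = -102491/5 ≈ -20498.)
4881 - U = 4881 - 1*(-102491/5) = 4881 + 102491/5 = 126896/5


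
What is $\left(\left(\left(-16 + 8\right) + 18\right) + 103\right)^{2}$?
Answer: $12769$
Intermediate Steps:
$\left(\left(\left(-16 + 8\right) + 18\right) + 103\right)^{2} = \left(\left(-8 + 18\right) + 103\right)^{2} = \left(10 + 103\right)^{2} = 113^{2} = 12769$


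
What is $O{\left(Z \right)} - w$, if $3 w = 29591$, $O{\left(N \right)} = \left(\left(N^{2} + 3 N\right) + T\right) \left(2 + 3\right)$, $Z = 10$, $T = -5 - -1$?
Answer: $- \frac{27701}{3} \approx -9233.7$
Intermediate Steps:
$T = -4$ ($T = -5 + 1 = -4$)
$O{\left(N \right)} = -20 + 5 N^{2} + 15 N$ ($O{\left(N \right)} = \left(\left(N^{2} + 3 N\right) - 4\right) \left(2 + 3\right) = \left(-4 + N^{2} + 3 N\right) 5 = -20 + 5 N^{2} + 15 N$)
$w = \frac{29591}{3}$ ($w = \frac{1}{3} \cdot 29591 = \frac{29591}{3} \approx 9863.7$)
$O{\left(Z \right)} - w = \left(-20 + 5 \cdot 10^{2} + 15 \cdot 10\right) - \frac{29591}{3} = \left(-20 + 5 \cdot 100 + 150\right) - \frac{29591}{3} = \left(-20 + 500 + 150\right) - \frac{29591}{3} = 630 - \frac{29591}{3} = - \frac{27701}{3}$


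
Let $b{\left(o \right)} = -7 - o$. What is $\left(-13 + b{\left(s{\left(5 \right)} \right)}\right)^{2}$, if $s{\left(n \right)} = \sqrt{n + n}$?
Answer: $\left(20 + \sqrt{10}\right)^{2} \approx 536.49$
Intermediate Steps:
$s{\left(n \right)} = \sqrt{2} \sqrt{n}$ ($s{\left(n \right)} = \sqrt{2 n} = \sqrt{2} \sqrt{n}$)
$\left(-13 + b{\left(s{\left(5 \right)} \right)}\right)^{2} = \left(-13 - \left(7 + \sqrt{2} \sqrt{5}\right)\right)^{2} = \left(-13 - \left(7 + \sqrt{10}\right)\right)^{2} = \left(-20 - \sqrt{10}\right)^{2}$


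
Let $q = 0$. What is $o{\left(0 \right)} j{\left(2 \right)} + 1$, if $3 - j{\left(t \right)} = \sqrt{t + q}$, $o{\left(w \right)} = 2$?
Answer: $7 - 2 \sqrt{2} \approx 4.1716$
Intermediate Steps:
$j{\left(t \right)} = 3 - \sqrt{t}$ ($j{\left(t \right)} = 3 - \sqrt{t + 0} = 3 - \sqrt{t}$)
$o{\left(0 \right)} j{\left(2 \right)} + 1 = 2 \left(3 - \sqrt{2}\right) + 1 = \left(6 - 2 \sqrt{2}\right) + 1 = 7 - 2 \sqrt{2}$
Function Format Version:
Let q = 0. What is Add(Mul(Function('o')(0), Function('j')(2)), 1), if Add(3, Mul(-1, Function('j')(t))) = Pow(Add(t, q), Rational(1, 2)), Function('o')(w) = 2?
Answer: Add(7, Mul(-2, Pow(2, Rational(1, 2)))) ≈ 4.1716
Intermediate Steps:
Function('j')(t) = Add(3, Mul(-1, Pow(t, Rational(1, 2)))) (Function('j')(t) = Add(3, Mul(-1, Pow(Add(t, 0), Rational(1, 2)))) = Add(3, Mul(-1, Pow(t, Rational(1, 2)))))
Add(Mul(Function('o')(0), Function('j')(2)), 1) = Add(Mul(2, Add(3, Mul(-1, Pow(2, Rational(1, 2))))), 1) = Add(Add(6, Mul(-2, Pow(2, Rational(1, 2)))), 1) = Add(7, Mul(-2, Pow(2, Rational(1, 2))))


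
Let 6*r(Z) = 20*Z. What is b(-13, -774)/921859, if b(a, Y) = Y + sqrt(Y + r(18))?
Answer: -774/921859 + I*sqrt(714)/921859 ≈ -0.00083961 + 2.8986e-5*I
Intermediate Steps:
r(Z) = 10*Z/3 (r(Z) = (20*Z)/6 = 10*Z/3)
b(a, Y) = Y + sqrt(60 + Y) (b(a, Y) = Y + sqrt(Y + (10/3)*18) = Y + sqrt(Y + 60) = Y + sqrt(60 + Y))
b(-13, -774)/921859 = (-774 + sqrt(60 - 774))/921859 = (-774 + sqrt(-714))*(1/921859) = (-774 + I*sqrt(714))*(1/921859) = -774/921859 + I*sqrt(714)/921859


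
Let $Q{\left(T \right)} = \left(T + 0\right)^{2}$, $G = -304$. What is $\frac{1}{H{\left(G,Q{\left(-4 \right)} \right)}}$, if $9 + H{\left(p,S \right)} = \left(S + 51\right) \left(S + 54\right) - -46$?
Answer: $\frac{1}{4727} \approx 0.00021155$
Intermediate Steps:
$Q{\left(T \right)} = T^{2}$
$H{\left(p,S \right)} = 37 + \left(51 + S\right) \left(54 + S\right)$ ($H{\left(p,S \right)} = -9 + \left(\left(S + 51\right) \left(S + 54\right) - -46\right) = -9 + \left(\left(51 + S\right) \left(54 + S\right) + 46\right) = -9 + \left(46 + \left(51 + S\right) \left(54 + S\right)\right) = 37 + \left(51 + S\right) \left(54 + S\right)$)
$\frac{1}{H{\left(G,Q{\left(-4 \right)} \right)}} = \frac{1}{2791 + \left(\left(-4\right)^{2}\right)^{2} + 105 \left(-4\right)^{2}} = \frac{1}{2791 + 16^{2} + 105 \cdot 16} = \frac{1}{2791 + 256 + 1680} = \frac{1}{4727}$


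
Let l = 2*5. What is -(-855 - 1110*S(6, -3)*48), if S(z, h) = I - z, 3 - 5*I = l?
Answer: -393417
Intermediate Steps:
l = 10
I = -7/5 (I = 3/5 - 1/5*10 = 3/5 - 2 = -7/5 ≈ -1.4000)
S(z, h) = -7/5 - z
-(-855 - 1110*S(6, -3)*48) = -(-855 - 1110*(-7/5 - 1*6)*48) = -(-855 - 1110*(-7/5 - 6)*48) = -(-855 - (-8214)*48) = -(-855 - 1110*(-1776/5)) = -(-855 + 394272) = -1*393417 = -393417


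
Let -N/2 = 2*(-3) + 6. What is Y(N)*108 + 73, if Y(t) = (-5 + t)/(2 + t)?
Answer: -197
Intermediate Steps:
N = 0 (N = -2*(2*(-3) + 6) = -2*(-6 + 6) = -2*0 = 0)
Y(t) = (-5 + t)/(2 + t)
Y(N)*108 + 73 = ((-5 + 0)/(2 + 0))*108 + 73 = (-5/2)*108 + 73 = ((½)*(-5))*108 + 73 = -5/2*108 + 73 = -270 + 73 = -197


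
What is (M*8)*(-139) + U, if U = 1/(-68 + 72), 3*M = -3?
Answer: 4449/4 ≈ 1112.3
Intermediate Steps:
M = -1 (M = (⅓)*(-3) = -1)
U = ¼ (U = 1/4 = ¼ ≈ 0.25000)
(M*8)*(-139) + U = -1*8*(-139) + ¼ = -8*(-139) + ¼ = 1112 + ¼ = 4449/4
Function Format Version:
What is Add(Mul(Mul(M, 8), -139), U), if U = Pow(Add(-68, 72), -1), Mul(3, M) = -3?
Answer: Rational(4449, 4) ≈ 1112.3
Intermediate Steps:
M = -1 (M = Mul(Rational(1, 3), -3) = -1)
U = Rational(1, 4) (U = Pow(4, -1) = Rational(1, 4) ≈ 0.25000)
Add(Mul(Mul(M, 8), -139), U) = Add(Mul(Mul(-1, 8), -139), Rational(1, 4)) = Add(Mul(-8, -139), Rational(1, 4)) = Add(1112, Rational(1, 4)) = Rational(4449, 4)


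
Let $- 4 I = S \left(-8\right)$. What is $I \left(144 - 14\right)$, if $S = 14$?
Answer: $3640$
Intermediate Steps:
$I = 28$ ($I = - \frac{14 \left(-8\right)}{4} = \left(- \frac{1}{4}\right) \left(-112\right) = 28$)
$I \left(144 - 14\right) = 28 \left(144 - 14\right) = 28 \cdot 130 = 3640$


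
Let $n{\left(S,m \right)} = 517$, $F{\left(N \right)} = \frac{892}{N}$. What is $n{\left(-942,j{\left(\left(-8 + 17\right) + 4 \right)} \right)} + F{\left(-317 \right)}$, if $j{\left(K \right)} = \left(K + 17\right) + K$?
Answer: $\frac{162997}{317} \approx 514.19$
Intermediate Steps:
$j{\left(K \right)} = 17 + 2 K$ ($j{\left(K \right)} = \left(17 + K\right) + K = 17 + 2 K$)
$n{\left(-942,j{\left(\left(-8 + 17\right) + 4 \right)} \right)} + F{\left(-317 \right)} = 517 + \frac{892}{-317} = 517 + 892 \left(- \frac{1}{317}\right) = 517 - \frac{892}{317} = \frac{162997}{317}$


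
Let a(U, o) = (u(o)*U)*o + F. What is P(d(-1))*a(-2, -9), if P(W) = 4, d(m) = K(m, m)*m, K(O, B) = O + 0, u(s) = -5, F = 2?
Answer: -352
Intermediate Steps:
K(O, B) = O
a(U, o) = 2 - 5*U*o (a(U, o) = (-5*U)*o + 2 = -5*U*o + 2 = 2 - 5*U*o)
d(m) = m² (d(m) = m*m = m²)
P(d(-1))*a(-2, -9) = 4*(2 - 5*(-2)*(-9)) = 4*(2 - 90) = 4*(-88) = -352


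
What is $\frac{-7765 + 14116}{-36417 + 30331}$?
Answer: $- \frac{6351}{6086} \approx -1.0435$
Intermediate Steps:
$\frac{-7765 + 14116}{-36417 + 30331} = \frac{6351}{-6086} = 6351 \left(- \frac{1}{6086}\right) = - \frac{6351}{6086}$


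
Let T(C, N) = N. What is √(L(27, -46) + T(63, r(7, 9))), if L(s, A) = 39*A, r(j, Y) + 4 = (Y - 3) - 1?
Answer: I*√1793 ≈ 42.344*I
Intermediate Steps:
r(j, Y) = -8 + Y (r(j, Y) = -4 + ((Y - 3) - 1) = -4 + ((-3 + Y) - 1) = -4 + (-4 + Y) = -8 + Y)
√(L(27, -46) + T(63, r(7, 9))) = √(39*(-46) + (-8 + 9)) = √(-1794 + 1) = √(-1793) = I*√1793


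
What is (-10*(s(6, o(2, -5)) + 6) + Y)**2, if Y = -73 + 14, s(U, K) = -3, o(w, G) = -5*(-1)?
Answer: 7921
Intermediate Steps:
o(w, G) = 5
Y = -59
(-10*(s(6, o(2, -5)) + 6) + Y)**2 = (-10*(-3 + 6) - 59)**2 = (-10*3 - 59)**2 = (-30 - 59)**2 = (-89)**2 = 7921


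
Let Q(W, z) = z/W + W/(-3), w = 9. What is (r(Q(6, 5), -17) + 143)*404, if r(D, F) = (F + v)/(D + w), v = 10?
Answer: 2698316/47 ≈ 57411.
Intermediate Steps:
Q(W, z) = -W/3 + z/W (Q(W, z) = z/W + W*(-⅓) = z/W - W/3 = -W/3 + z/W)
r(D, F) = (10 + F)/(9 + D) (r(D, F) = (F + 10)/(D + 9) = (10 + F)/(9 + D))
(r(Q(6, 5), -17) + 143)*404 = ((10 - 17)/(9 + (-⅓*6 + 5/6)) + 143)*404 = (-7/(9 + (-2 + 5*(⅙))) + 143)*404 = (-7/(9 + (-2 + ⅚)) + 143)*404 = (-7/(9 - 7/6) + 143)*404 = (-7/(47/6) + 143)*404 = ((6/47)*(-7) + 143)*404 = (-42/47 + 143)*404 = (6679/47)*404 = 2698316/47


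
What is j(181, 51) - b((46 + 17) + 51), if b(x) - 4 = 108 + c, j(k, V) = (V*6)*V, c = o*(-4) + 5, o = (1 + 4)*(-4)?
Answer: 15409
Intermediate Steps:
o = -20 (o = 5*(-4) = -20)
c = 85 (c = -20*(-4) + 5 = 80 + 5 = 85)
j(k, V) = 6*V**2 (j(k, V) = (6*V)*V = 6*V**2)
b(x) = 197 (b(x) = 4 + (108 + 85) = 4 + 193 = 197)
j(181, 51) - b((46 + 17) + 51) = 6*51**2 - 1*197 = 6*2601 - 197 = 15606 - 197 = 15409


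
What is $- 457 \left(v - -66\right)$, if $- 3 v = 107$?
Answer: $- \frac{41587}{3} \approx -13862.0$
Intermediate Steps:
$v = - \frac{107}{3}$ ($v = \left(- \frac{1}{3}\right) 107 = - \frac{107}{3} \approx -35.667$)
$- 457 \left(v - -66\right) = - 457 \left(- \frac{107}{3} - -66\right) = - 457 \left(- \frac{107}{3} + 66\right) = \left(-457\right) \frac{91}{3} = - \frac{41587}{3}$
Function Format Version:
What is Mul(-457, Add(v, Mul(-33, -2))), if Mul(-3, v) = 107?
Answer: Rational(-41587, 3) ≈ -13862.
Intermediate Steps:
v = Rational(-107, 3) (v = Mul(Rational(-1, 3), 107) = Rational(-107, 3) ≈ -35.667)
Mul(-457, Add(v, Mul(-33, -2))) = Mul(-457, Add(Rational(-107, 3), Mul(-33, -2))) = Mul(-457, Add(Rational(-107, 3), 66)) = Mul(-457, Rational(91, 3)) = Rational(-41587, 3)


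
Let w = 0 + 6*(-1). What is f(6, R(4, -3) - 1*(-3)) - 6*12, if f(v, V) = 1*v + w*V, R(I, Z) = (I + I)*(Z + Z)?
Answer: 204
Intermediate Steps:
R(I, Z) = 4*I*Z (R(I, Z) = (2*I)*(2*Z) = 4*I*Z)
w = -6 (w = 0 - 6 = -6)
f(v, V) = v - 6*V (f(v, V) = 1*v - 6*V = v - 6*V)
f(6, R(4, -3) - 1*(-3)) - 6*12 = (6 - 6*(4*4*(-3) - 1*(-3))) - 6*12 = (6 - 6*(-48 + 3)) - 72 = (6 - 6*(-45)) - 72 = (6 + 270) - 72 = 276 - 72 = 204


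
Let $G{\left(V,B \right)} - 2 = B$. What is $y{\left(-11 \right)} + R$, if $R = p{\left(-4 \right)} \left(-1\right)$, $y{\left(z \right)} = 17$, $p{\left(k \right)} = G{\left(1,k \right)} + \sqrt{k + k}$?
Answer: $19 - 2 i \sqrt{2} \approx 19.0 - 2.8284 i$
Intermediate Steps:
$G{\left(V,B \right)} = 2 + B$
$p{\left(k \right)} = 2 + k + \sqrt{2} \sqrt{k}$ ($p{\left(k \right)} = \left(2 + k\right) + \sqrt{k + k} = \left(2 + k\right) + \sqrt{2 k} = \left(2 + k\right) + \sqrt{2} \sqrt{k} = 2 + k + \sqrt{2} \sqrt{k}$)
$R = 2 - 2 i \sqrt{2}$ ($R = \left(2 - 4 + \sqrt{2} \sqrt{-4}\right) \left(-1\right) = \left(2 - 4 + \sqrt{2} \cdot 2 i\right) \left(-1\right) = \left(2 - 4 + 2 i \sqrt{2}\right) \left(-1\right) = \left(-2 + 2 i \sqrt{2}\right) \left(-1\right) = 2 - 2 i \sqrt{2} \approx 2.0 - 2.8284 i$)
$y{\left(-11 \right)} + R = 17 + \left(2 - 2 i \sqrt{2}\right) = 19 - 2 i \sqrt{2}$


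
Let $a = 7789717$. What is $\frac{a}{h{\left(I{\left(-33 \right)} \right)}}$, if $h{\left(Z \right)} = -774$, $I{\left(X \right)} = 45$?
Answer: $- \frac{7789717}{774} \approx -10064.0$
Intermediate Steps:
$\frac{a}{h{\left(I{\left(-33 \right)} \right)}} = \frac{7789717}{-774} = 7789717 \left(- \frac{1}{774}\right) = - \frac{7789717}{774}$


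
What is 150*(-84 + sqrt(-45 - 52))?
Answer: -12600 + 150*I*sqrt(97) ≈ -12600.0 + 1477.3*I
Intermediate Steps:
150*(-84 + sqrt(-45 - 52)) = 150*(-84 + sqrt(-97)) = 150*(-84 + I*sqrt(97)) = -12600 + 150*I*sqrt(97)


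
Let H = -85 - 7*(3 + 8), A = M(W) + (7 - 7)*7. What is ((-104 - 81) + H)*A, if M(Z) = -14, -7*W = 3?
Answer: 4858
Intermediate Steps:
W = -3/7 (W = -1/7*3 = -3/7 ≈ -0.42857)
A = -14 (A = -14 + (7 - 7)*7 = -14 + 0*7 = -14 + 0 = -14)
H = -162 (H = -85 - 7*11 = -85 - 77 = -162)
((-104 - 81) + H)*A = ((-104 - 81) - 162)*(-14) = (-185 - 162)*(-14) = -347*(-14) = 4858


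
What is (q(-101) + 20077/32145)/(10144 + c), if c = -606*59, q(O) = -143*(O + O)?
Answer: -928560547/823233450 ≈ -1.1279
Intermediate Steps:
q(O) = -286*O
c = -35754
(q(-101) + 20077/32145)/(10144 + c) = (-286*(-101) + 20077/32145)/(10144 - 35754) = (28886 + 20077*(1/32145))/(-25610) = (28886 + 20077/32145)*(-1/25610) = (928560547/32145)*(-1/25610) = -928560547/823233450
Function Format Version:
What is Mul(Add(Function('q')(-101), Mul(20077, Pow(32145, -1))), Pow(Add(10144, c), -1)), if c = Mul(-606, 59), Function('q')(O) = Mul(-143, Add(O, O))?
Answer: Rational(-928560547, 823233450) ≈ -1.1279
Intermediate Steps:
Function('q')(O) = Mul(-286, O) (Function('q')(O) = Mul(-143, Mul(2, O)) = Mul(-286, O))
c = -35754
Mul(Add(Function('q')(-101), Mul(20077, Pow(32145, -1))), Pow(Add(10144, c), -1)) = Mul(Add(Mul(-286, -101), Mul(20077, Pow(32145, -1))), Pow(Add(10144, -35754), -1)) = Mul(Add(28886, Mul(20077, Rational(1, 32145))), Pow(-25610, -1)) = Mul(Add(28886, Rational(20077, 32145)), Rational(-1, 25610)) = Mul(Rational(928560547, 32145), Rational(-1, 25610)) = Rational(-928560547, 823233450)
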